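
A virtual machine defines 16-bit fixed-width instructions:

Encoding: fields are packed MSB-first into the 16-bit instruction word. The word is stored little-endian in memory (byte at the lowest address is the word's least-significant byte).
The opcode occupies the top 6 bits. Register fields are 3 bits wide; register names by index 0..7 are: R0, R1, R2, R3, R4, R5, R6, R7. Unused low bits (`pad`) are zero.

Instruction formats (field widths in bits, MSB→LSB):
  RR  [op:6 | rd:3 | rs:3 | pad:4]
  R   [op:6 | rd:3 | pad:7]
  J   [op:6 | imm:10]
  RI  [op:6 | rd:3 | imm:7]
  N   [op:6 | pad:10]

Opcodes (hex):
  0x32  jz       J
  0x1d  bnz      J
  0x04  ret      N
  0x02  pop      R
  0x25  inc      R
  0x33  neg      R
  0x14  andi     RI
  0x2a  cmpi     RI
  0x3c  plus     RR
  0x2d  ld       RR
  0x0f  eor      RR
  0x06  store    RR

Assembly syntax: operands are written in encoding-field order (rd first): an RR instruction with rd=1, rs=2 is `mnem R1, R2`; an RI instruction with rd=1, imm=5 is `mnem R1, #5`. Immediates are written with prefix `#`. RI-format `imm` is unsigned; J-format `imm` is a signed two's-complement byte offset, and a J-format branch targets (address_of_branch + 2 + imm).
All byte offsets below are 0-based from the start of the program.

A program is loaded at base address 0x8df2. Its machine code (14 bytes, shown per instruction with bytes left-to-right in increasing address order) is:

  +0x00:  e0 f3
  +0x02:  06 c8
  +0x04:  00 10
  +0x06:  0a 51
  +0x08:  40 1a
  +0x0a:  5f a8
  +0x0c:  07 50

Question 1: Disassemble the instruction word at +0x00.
plus R7, R6

+0x00: e0 f3 ⇒ word 0xf3e0 (little)
  op=0xf3e0>>10=0x3c ⇒ plus (RR)
  rd: (w>>7)&0x7=0x7 → R7
  rs: (w>>4)&0x7=0x6 → R6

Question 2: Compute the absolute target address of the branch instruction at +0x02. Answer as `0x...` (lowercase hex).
0x8dfc

[02] 06 c8 → 0xc806
  opcode bits[15:10]=0x32: jz/J
  imm: (w>>0)&0x3ff=0x6 → #6
  target = base 0x8df2 + off 0x02 + 2 + imm 6 = 0x8dfc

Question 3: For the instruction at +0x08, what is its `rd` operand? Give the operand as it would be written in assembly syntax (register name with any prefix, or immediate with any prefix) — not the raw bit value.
+0x08: 40 1a ⇒ word 0x1a40 (little)
  opcode bits[15:10]=0x6: store/RR
  rd@[9:7]=0x4 ⇒ R4
  rs@[6:4]=0x4 ⇒ R4

R4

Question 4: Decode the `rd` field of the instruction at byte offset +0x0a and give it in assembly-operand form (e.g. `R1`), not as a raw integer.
@+0a  little-endian(5f a8) = 0xa85f
  op=0xa85f>>10=0x2a ⇒ cmpi (RI)
  [9:7] rd=0 = R0
  [6:0] imm=95 = #95

R0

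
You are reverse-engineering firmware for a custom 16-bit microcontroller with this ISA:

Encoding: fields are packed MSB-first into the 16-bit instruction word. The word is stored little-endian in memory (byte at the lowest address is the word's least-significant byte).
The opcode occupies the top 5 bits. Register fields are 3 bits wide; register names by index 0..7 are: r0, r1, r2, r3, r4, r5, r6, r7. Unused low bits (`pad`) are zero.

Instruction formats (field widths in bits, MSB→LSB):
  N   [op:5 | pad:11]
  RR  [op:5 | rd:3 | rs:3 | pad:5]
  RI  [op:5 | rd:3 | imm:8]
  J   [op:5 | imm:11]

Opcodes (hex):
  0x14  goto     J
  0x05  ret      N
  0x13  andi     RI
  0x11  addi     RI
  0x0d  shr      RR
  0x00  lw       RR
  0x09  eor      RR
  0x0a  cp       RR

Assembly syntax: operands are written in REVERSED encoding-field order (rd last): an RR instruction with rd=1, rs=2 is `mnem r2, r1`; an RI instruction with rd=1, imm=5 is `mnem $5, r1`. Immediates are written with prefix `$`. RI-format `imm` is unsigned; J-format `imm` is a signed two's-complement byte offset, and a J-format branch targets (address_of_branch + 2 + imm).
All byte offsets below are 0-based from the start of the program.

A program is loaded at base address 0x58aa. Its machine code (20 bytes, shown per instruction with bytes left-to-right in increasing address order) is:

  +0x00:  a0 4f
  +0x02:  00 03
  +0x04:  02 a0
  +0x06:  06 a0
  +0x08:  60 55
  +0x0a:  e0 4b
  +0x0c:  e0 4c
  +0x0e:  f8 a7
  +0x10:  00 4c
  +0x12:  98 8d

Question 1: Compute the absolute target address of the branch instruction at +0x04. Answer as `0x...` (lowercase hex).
0x58b2

+0x04: 02 a0 ⇒ word 0xa002 (little)
  opcode bits[15:11]=0x14: goto/J
  imm@[10:0]=0x2 ⇒ $2
  target = base 0x58aa + off 0x04 + 2 + imm 2 = 0x58b2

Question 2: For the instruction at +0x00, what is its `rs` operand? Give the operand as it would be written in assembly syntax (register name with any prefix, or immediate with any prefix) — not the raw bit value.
r5

off 0x00: read a0 4f as little → 0x4fa0
  opcode bits[15:11]=0x9: eor/RR
  rd: (w>>8)&0x7=0x7 → r7
  rs: (w>>5)&0x7=0x5 → r5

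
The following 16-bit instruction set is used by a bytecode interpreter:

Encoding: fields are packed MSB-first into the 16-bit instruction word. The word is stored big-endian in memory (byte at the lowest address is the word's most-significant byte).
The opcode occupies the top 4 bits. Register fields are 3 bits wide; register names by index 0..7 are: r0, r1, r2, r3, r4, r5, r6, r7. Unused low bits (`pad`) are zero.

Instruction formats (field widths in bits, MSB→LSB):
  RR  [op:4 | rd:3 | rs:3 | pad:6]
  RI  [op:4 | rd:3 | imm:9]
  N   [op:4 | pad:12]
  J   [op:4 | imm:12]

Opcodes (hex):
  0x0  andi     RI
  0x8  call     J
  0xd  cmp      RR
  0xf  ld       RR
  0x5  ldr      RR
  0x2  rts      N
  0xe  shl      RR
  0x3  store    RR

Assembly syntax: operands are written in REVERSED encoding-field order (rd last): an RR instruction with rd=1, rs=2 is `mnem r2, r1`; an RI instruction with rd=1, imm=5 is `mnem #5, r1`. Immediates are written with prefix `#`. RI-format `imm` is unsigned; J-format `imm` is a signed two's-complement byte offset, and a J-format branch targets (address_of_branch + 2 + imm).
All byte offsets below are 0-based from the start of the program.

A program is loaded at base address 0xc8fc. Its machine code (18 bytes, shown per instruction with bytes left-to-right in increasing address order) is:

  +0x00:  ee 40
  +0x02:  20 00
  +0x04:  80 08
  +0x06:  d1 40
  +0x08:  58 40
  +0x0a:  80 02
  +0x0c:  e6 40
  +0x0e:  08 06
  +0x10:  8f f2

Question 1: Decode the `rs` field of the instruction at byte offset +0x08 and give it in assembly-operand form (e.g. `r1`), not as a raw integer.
r1

@+08  big-endian(58 40) = 0x5840
  top 4b → 0x5 → ldr [RR]
  rd@[11:9]=0x4 ⇒ r4
  rs@[8:6]=0x1 ⇒ r1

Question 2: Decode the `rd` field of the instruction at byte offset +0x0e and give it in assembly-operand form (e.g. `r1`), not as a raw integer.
+0x0e: 08 06 ⇒ word 0x0806 (big)
  op=0x0806>>12=0x0 ⇒ andi (RI)
  [11:9] rd=4 = r4
  [8:0] imm=6 = #6

r4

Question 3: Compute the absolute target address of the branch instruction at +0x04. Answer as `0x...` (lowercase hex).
0xc90a

[04] 80 08 → 0x8008
  op=0x8008>>12=0x8 ⇒ call (J)
  imm: (w>>0)&0xfff=0x8 → #8
  target = base 0xc8fc + off 0x04 + 2 + imm 8 = 0xc90a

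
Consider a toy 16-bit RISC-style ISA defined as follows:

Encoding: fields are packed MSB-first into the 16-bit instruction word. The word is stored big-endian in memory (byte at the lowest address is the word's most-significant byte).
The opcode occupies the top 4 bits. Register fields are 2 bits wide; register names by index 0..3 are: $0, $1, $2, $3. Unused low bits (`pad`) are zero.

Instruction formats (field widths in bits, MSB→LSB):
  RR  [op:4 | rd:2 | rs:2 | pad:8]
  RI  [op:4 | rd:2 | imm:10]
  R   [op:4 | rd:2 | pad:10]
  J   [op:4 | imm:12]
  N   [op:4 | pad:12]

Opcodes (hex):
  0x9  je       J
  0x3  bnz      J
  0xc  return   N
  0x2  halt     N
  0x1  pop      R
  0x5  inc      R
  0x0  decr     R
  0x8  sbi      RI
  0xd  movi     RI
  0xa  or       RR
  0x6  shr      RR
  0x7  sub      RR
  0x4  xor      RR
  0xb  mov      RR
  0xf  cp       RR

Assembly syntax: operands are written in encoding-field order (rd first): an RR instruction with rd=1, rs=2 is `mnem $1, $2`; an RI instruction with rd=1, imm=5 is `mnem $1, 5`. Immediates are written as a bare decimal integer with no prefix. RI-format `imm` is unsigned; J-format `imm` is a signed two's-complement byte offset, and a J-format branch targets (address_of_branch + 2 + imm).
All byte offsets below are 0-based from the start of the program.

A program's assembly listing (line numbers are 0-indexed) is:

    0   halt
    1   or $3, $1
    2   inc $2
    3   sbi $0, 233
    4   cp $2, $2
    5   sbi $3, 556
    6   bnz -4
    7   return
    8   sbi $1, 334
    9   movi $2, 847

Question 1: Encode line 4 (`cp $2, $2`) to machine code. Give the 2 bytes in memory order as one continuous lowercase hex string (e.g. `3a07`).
fa00

4. cp fields op=0xf:4|rd=2:2|rs=2:2|pad=0:8 → word fa00h → fa 00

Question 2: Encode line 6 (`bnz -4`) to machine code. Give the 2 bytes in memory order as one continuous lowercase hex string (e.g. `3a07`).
3ffc

L6: bnz op=0x3:4|imm=-4:12 ⇒ 0x3ffc ⇒ big 3f fc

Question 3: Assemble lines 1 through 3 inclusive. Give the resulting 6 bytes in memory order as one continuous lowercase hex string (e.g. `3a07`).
ad00580080e9

1. or fields op=0xa:4|rd=3:2|rs=1:2|pad=0:8 → word ad00h → ad 00
2. inc fields op=0x5:4|rd=2:2|pad=0:10 → word 5800h → 58 00
3. sbi fields op=0x8:4|rd=0:2|imm=233:10 → word 80e9h → 80 e9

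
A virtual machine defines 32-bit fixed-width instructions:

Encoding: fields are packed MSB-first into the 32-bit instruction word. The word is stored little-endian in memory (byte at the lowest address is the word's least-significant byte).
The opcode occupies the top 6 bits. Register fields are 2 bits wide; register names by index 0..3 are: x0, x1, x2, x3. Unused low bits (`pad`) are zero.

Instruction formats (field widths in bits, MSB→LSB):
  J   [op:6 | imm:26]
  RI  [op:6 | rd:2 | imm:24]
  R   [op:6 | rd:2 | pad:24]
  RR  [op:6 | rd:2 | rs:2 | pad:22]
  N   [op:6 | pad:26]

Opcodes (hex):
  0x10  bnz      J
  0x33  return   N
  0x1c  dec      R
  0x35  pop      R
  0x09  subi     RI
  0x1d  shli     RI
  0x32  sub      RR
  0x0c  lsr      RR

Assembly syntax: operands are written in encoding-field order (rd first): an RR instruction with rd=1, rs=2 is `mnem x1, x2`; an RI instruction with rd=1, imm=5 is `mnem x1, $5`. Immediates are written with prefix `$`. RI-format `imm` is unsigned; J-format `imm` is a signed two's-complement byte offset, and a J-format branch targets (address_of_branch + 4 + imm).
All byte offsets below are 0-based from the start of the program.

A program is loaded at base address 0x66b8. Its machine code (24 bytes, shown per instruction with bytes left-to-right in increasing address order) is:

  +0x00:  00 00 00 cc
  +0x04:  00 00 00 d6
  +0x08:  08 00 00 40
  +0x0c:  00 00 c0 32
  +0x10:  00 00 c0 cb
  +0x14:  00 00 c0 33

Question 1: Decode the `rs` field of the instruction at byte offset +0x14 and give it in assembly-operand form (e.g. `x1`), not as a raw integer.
x3

+0x14: 00 00 c0 33 ⇒ word 0x33c00000 (little)
  op=0x33c00000>>26=0xc ⇒ lsr (RR)
  rd: (w>>24)&0x3=0x3 → x3
  rs: (w>>22)&0x3=0x3 → x3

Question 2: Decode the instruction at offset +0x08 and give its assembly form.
+0x08: 08 00 00 40 ⇒ word 0x40000008 (little)
  op=0x40000008>>26=0x10 ⇒ bnz (J)
  [25:0] imm=8 = $8

bnz $8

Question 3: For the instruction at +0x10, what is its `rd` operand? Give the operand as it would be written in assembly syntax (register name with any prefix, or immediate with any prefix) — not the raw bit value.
+0x10: 00 00 c0 cb ⇒ word 0xcbc00000 (little)
  top 6b → 0x32 → sub [RR]
  rd@[25:24]=0x3 ⇒ x3
  rs@[23:22]=0x3 ⇒ x3

x3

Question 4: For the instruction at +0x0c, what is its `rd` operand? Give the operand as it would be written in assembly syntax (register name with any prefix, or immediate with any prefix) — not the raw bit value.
x2

+0x0c: 00 00 c0 32 ⇒ word 0x32c00000 (little)
  top 6b → 0xc → lsr [RR]
  [25:24] rd=2 = x2
  [23:22] rs=3 = x3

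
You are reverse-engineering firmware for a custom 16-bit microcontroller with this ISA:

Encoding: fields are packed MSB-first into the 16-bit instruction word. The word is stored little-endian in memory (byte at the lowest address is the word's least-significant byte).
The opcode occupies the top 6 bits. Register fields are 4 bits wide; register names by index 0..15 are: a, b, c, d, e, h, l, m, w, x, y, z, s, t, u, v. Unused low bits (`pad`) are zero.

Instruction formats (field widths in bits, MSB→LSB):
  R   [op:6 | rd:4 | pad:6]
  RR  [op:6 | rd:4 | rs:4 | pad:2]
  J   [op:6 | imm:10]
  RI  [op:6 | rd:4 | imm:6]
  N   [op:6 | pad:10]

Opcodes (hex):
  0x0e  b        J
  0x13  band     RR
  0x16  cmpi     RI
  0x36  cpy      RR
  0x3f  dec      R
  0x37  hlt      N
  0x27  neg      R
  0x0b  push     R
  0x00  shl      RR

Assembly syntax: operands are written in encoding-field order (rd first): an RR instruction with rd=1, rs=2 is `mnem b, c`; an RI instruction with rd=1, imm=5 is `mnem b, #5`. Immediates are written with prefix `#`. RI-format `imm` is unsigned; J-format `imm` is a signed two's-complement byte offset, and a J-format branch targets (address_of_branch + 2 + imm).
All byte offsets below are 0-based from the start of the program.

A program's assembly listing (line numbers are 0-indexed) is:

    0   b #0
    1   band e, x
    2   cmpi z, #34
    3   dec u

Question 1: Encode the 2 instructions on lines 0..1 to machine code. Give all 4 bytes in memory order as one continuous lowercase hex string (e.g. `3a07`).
0038244d

L0: b op=0xe:6|imm=0:10 ⇒ 0x3800 ⇒ little 00 38
L1: band op=0x13:6|rd=4:4|rs=9:4|pad=0:2 ⇒ 0x4d24 ⇒ little 24 4d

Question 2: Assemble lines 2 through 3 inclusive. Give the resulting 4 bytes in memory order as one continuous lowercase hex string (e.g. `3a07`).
e25a80ff

line 2 (cmpi): pack op=0x16:6|rd=11:4|imm=34:6 = 0x5ae2; little→ e2 5a
line 3 (dec): pack op=0x3f:6|rd=14:4|pad=0:6 = 0xff80; little→ 80 ff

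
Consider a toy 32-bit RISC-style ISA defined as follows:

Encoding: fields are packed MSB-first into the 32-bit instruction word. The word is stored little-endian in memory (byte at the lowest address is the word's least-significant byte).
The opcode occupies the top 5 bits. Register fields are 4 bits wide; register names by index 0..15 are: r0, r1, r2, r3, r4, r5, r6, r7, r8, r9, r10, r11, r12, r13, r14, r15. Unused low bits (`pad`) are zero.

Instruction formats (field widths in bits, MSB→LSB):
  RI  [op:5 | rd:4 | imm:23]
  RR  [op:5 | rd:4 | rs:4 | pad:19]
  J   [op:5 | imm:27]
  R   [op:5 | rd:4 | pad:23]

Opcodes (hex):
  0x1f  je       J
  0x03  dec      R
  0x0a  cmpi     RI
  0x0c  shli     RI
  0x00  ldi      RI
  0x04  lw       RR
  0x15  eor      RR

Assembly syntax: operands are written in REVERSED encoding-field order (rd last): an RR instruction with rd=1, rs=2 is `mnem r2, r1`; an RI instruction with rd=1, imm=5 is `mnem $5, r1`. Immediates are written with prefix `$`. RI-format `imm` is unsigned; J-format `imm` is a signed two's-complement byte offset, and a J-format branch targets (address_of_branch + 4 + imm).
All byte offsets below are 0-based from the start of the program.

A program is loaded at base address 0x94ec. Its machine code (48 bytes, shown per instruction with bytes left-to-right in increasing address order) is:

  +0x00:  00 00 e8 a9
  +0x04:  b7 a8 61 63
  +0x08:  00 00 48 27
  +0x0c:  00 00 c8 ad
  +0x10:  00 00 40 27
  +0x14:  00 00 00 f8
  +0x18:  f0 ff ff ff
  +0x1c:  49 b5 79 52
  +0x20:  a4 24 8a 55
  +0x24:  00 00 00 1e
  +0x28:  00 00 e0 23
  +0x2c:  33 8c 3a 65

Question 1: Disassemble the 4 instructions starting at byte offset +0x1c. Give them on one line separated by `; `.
+0x1c: 49 b5 79 52 ⇒ word 0x5279b549 (little)
  op=0x5279b549>>27=0xa ⇒ cmpi (RI)
  rd: (w>>23)&0xf=0x4 → r4
  imm: (w>>0)&0x7fffff=0x79b549 → $7976265
+0x20: a4 24 8a 55 ⇒ word 0x558a24a4 (little)
  op=0x558a24a4>>27=0xa ⇒ cmpi (RI)
  rd: (w>>23)&0xf=0xb → r11
  imm: (w>>0)&0x7fffff=0xa24a4 → $664740
+0x24: 00 00 00 1e ⇒ word 0x1e000000 (little)
  op=0x1e000000>>27=0x3 ⇒ dec (R)
  rd: (w>>23)&0xf=0xc → r12
+0x28: 00 00 e0 23 ⇒ word 0x23e00000 (little)
  op=0x23e00000>>27=0x4 ⇒ lw (RR)
  rd: (w>>23)&0xf=0x7 → r7
  rs: (w>>19)&0xf=0xc → r12

cmpi $7976265, r4; cmpi $664740, r11; dec r12; lw r12, r7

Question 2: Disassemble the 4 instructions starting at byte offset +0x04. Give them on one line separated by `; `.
off 0x04: read b7 a8 61 63 as little → 0x6361a8b7
  op=0x6361a8b7>>27=0xc ⇒ shli (RI)
  [26:23] rd=6 = r6
  [22:0] imm=6400183 = $6400183
off 0x08: read 00 00 48 27 as little → 0x27480000
  op=0x27480000>>27=0x4 ⇒ lw (RR)
  [26:23] rd=14 = r14
  [22:19] rs=9 = r9
off 0x0c: read 00 00 c8 ad as little → 0xadc80000
  op=0xadc80000>>27=0x15 ⇒ eor (RR)
  [26:23] rd=11 = r11
  [22:19] rs=9 = r9
off 0x10: read 00 00 40 27 as little → 0x27400000
  op=0x27400000>>27=0x4 ⇒ lw (RR)
  [26:23] rd=14 = r14
  [22:19] rs=8 = r8

shli $6400183, r6; lw r9, r14; eor r9, r11; lw r8, r14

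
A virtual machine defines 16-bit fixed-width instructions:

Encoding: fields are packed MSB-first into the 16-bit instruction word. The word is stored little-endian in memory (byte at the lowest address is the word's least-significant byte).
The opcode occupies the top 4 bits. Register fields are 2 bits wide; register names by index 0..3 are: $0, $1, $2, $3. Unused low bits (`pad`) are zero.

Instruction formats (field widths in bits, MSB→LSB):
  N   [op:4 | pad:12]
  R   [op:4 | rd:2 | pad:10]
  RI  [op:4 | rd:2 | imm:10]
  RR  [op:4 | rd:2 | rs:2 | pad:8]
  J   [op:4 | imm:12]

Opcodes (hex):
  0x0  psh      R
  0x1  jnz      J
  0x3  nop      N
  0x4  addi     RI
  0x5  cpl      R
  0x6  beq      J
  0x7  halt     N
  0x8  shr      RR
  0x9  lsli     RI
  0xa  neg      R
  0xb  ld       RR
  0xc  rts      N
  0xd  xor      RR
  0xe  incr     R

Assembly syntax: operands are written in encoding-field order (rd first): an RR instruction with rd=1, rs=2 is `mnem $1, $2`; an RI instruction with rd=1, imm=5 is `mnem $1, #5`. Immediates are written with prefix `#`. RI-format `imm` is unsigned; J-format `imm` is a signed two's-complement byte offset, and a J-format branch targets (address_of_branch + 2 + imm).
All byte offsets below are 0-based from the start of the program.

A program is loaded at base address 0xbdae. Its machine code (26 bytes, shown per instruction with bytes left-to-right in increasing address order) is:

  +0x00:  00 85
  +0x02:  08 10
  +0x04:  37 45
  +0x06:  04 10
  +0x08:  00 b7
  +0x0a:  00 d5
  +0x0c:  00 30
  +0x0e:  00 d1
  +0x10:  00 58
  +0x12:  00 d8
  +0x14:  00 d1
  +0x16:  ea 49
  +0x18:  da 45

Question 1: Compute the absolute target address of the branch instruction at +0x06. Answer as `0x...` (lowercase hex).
off 0x06: read 04 10 as little → 0x1004
  top 4b → 0x1 → jnz [J]
  [11:0] imm=4 = #4
  target = base 0xbdae + off 0x06 + 2 + imm 4 = 0xbdba

0xbdba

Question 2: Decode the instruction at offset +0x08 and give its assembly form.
@+08  little-endian(00 b7) = 0xb700
  opcode bits[15:12]=0xb: ld/RR
  [11:10] rd=1 = $1
  [9:8] rs=3 = $3

ld $1, $3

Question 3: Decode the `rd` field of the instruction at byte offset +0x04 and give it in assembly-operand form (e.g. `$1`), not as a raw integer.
[04] 37 45 → 0x4537
  top 4b → 0x4 → addi [RI]
  rd@[11:10]=0x1 ⇒ $1
  imm@[9:0]=0x137 ⇒ #311

$1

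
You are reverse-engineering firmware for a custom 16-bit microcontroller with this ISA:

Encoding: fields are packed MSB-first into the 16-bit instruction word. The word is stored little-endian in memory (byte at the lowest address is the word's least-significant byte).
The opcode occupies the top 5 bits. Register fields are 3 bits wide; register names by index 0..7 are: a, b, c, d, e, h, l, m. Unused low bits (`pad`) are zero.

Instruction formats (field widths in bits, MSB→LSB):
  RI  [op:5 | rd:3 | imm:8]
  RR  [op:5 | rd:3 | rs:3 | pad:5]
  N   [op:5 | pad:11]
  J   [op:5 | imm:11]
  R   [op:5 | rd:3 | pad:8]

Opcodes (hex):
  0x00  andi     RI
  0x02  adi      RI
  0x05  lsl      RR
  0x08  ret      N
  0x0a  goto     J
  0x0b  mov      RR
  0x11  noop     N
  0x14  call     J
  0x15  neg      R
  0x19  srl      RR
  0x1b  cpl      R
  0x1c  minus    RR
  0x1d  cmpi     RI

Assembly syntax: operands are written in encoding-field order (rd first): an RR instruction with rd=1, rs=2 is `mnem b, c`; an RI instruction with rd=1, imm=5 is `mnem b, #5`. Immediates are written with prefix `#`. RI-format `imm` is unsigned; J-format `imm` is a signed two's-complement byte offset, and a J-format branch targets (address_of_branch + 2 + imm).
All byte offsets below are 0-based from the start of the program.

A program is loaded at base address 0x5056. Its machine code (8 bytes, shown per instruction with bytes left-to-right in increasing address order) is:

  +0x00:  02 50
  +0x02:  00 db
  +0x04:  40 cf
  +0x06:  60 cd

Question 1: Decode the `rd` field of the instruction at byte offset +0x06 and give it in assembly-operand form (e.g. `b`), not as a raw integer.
+0x06: 60 cd ⇒ word 0xcd60 (little)
  top 5b → 0x19 → srl [RR]
  [10:8] rd=5 = h
  [7:5] rs=3 = d

h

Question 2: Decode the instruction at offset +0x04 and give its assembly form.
srl m, c

+0x04: 40 cf ⇒ word 0xcf40 (little)
  top 5b → 0x19 → srl [RR]
  rd: (w>>8)&0x7=0x7 → m
  rs: (w>>5)&0x7=0x2 → c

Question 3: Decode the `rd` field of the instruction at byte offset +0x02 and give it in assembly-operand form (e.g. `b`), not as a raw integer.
@+02  little-endian(00 db) = 0xdb00
  top 5b → 0x1b → cpl [R]
  [10:8] rd=3 = d

d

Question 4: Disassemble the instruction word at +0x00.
off 0x00: read 02 50 as little → 0x5002
  op=0x5002>>11=0xa ⇒ goto (J)
  imm: (w>>0)&0x7ff=0x2 → #2

goto #2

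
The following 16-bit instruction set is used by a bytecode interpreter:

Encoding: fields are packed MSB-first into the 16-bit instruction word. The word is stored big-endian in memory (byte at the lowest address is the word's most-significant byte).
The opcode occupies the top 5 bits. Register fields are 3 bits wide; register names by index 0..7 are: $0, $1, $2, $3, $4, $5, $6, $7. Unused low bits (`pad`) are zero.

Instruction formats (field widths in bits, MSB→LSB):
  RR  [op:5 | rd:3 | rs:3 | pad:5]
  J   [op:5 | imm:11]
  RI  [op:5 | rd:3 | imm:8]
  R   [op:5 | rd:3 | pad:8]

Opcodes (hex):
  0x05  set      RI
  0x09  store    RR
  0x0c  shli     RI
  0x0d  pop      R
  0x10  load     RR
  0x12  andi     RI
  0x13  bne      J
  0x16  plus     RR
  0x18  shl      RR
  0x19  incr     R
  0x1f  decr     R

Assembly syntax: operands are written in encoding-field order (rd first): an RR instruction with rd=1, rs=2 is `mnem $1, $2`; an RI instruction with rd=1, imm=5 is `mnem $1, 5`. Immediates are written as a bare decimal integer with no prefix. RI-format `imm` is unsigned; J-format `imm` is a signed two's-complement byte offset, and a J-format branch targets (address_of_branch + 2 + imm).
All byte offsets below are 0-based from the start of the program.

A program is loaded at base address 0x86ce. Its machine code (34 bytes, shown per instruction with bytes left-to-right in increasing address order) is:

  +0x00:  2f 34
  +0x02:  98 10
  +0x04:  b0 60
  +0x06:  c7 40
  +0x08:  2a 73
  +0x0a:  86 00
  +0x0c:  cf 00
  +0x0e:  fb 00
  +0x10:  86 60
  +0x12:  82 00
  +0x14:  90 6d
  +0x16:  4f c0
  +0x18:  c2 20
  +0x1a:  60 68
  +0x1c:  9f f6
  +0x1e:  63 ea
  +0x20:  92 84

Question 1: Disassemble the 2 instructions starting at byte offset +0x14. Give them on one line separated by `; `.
[14] 90 6d → 0x906d
  op=0x906d>>11=0x12 ⇒ andi (RI)
  [10:8] rd=0 = $0
  [7:0] imm=109 = 109
[16] 4f c0 → 0x4fc0
  op=0x4fc0>>11=0x9 ⇒ store (RR)
  [10:8] rd=7 = $7
  [7:5] rs=6 = $6

andi $0, 109; store $7, $6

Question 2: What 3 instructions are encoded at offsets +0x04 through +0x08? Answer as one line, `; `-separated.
plus $0, $3; shl $7, $2; set $2, 115

off 0x04: read b0 60 as big → 0xb060
  op=0xb060>>11=0x16 ⇒ plus (RR)
  rd@[10:8]=0x0 ⇒ $0
  rs@[7:5]=0x3 ⇒ $3
off 0x06: read c7 40 as big → 0xc740
  op=0xc740>>11=0x18 ⇒ shl (RR)
  rd@[10:8]=0x7 ⇒ $7
  rs@[7:5]=0x2 ⇒ $2
off 0x08: read 2a 73 as big → 0x2a73
  op=0x2a73>>11=0x5 ⇒ set (RI)
  rd@[10:8]=0x2 ⇒ $2
  imm@[7:0]=0x73 ⇒ 115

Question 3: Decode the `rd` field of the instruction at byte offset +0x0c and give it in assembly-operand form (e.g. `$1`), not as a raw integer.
$7

[0c] cf 00 → 0xcf00
  opcode bits[15:11]=0x19: incr/R
  rd@[10:8]=0x7 ⇒ $7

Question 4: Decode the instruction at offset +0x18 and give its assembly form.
shl $2, $1

off 0x18: read c2 20 as big → 0xc220
  opcode bits[15:11]=0x18: shl/RR
  rd@[10:8]=0x2 ⇒ $2
  rs@[7:5]=0x1 ⇒ $1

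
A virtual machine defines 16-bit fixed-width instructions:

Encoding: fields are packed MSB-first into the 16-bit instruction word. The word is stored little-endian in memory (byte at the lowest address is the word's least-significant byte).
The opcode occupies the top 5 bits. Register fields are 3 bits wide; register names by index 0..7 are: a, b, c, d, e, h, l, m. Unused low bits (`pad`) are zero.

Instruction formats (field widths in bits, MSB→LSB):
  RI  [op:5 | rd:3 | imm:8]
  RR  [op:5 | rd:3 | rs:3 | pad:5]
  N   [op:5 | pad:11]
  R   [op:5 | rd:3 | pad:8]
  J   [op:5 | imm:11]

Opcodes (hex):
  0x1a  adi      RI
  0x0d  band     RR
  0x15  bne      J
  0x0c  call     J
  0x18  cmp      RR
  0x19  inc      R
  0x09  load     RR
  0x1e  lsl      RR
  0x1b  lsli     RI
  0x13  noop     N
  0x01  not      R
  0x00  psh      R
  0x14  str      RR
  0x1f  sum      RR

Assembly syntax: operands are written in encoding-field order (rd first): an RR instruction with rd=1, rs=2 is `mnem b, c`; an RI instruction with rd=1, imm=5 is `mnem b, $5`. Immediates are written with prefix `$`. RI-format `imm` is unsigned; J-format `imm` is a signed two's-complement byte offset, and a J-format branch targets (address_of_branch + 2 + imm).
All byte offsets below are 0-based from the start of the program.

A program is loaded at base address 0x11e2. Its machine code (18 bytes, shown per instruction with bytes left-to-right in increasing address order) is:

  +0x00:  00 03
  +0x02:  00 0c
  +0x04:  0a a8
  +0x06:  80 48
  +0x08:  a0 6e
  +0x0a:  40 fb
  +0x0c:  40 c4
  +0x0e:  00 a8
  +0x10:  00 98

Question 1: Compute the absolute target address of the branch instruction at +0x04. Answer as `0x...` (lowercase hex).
0x11f2

@+04  little-endian(0a a8) = 0xa80a
  op=0xa80a>>11=0x15 ⇒ bne (J)
  imm: (w>>0)&0x7ff=0xa → $10
  target = base 0x11e2 + off 0x04 + 2 + imm 10 = 0x11f2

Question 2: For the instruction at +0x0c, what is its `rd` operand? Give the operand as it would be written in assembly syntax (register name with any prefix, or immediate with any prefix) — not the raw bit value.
[0c] 40 c4 → 0xc440
  op=0xc440>>11=0x18 ⇒ cmp (RR)
  rd: (w>>8)&0x7=0x4 → e
  rs: (w>>5)&0x7=0x2 → c

e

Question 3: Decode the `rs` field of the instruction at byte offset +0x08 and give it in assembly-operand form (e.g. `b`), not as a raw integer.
h

+0x08: a0 6e ⇒ word 0x6ea0 (little)
  top 5b → 0xd → band [RR]
  [10:8] rd=6 = l
  [7:5] rs=5 = h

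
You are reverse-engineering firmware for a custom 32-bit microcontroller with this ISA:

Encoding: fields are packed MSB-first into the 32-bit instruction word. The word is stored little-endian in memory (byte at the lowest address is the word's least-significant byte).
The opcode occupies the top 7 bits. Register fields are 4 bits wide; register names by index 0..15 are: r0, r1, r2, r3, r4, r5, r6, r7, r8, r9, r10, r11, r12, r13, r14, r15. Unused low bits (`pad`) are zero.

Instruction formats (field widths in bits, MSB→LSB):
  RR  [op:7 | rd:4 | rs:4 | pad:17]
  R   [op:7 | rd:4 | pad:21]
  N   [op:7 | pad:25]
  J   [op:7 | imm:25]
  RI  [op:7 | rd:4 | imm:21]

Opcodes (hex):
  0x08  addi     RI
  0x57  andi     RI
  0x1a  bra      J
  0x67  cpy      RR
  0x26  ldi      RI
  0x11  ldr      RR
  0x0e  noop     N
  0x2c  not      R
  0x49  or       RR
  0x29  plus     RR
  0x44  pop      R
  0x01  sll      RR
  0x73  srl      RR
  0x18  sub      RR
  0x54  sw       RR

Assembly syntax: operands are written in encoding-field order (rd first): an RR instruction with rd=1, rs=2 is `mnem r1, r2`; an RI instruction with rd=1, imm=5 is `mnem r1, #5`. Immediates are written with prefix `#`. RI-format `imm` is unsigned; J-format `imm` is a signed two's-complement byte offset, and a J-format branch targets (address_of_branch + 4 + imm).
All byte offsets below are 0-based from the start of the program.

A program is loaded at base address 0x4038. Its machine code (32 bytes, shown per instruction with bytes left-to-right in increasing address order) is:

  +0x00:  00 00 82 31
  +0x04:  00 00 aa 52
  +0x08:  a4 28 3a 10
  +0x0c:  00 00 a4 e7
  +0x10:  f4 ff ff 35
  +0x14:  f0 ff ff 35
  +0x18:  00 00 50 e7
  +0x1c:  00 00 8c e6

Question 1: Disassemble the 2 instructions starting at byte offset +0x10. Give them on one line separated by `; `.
+0x10: f4 ff ff 35 ⇒ word 0x35fffff4 (little)
  op=0x35fffff4>>25=0x1a ⇒ bra (J)
  [24:0] imm=33554420 (s25→-12) = #-12
+0x14: f0 ff ff 35 ⇒ word 0x35fffff0 (little)
  op=0x35fffff0>>25=0x1a ⇒ bra (J)
  [24:0] imm=33554416 (s25→-16) = #-16

bra #-12; bra #-16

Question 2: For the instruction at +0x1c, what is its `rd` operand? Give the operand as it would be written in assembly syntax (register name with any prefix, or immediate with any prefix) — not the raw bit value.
+0x1c: 00 00 8c e6 ⇒ word 0xe68c0000 (little)
  op=0xe68c0000>>25=0x73 ⇒ srl (RR)
  rd: (w>>21)&0xf=0x4 → r4
  rs: (w>>17)&0xf=0x6 → r6

r4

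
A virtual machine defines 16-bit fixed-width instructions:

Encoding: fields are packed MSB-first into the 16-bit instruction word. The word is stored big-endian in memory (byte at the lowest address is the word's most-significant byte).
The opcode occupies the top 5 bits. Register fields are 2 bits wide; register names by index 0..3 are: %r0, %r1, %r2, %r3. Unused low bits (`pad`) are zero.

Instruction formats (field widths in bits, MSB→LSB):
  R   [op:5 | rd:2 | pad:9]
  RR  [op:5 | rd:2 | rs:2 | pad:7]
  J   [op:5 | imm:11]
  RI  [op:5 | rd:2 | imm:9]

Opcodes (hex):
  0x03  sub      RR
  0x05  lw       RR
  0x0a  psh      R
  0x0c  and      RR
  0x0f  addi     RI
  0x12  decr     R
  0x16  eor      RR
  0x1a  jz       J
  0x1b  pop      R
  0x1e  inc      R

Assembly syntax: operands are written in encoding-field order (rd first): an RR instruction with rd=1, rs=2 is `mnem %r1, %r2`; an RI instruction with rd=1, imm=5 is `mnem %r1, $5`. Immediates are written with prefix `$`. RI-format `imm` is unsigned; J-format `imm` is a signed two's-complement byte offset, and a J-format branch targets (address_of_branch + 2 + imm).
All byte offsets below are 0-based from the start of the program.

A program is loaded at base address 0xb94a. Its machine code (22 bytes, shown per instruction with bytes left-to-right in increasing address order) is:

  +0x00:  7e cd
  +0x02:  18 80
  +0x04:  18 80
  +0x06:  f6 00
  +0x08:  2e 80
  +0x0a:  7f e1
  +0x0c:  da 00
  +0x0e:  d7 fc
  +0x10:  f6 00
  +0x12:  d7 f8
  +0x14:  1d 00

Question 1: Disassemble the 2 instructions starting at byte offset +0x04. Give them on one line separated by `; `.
+0x04: 18 80 ⇒ word 0x1880 (big)
  top 5b → 0x3 → sub [RR]
  [10:9] rd=0 = %r0
  [8:7] rs=1 = %r1
+0x06: f6 00 ⇒ word 0xf600 (big)
  top 5b → 0x1e → inc [R]
  [10:9] rd=3 = %r3

sub %r0, %r1; inc %r3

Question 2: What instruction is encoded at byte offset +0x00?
addi %r3, $205

@+00  big-endian(7e cd) = 0x7ecd
  opcode bits[15:11]=0xf: addi/RI
  rd@[10:9]=0x3 ⇒ %r3
  imm@[8:0]=0xcd ⇒ $205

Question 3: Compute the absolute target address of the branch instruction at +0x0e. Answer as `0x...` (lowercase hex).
0xb956

+0x0e: d7 fc ⇒ word 0xd7fc (big)
  top 5b → 0x1a → jz [J]
  imm@[10:0]=0x7fc (s11→-4) ⇒ $-4
  target = base 0xb94a + off 0x0e + 2 + imm -4 = 0xb956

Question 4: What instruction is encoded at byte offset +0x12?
jz $-8

@+12  big-endian(d7 f8) = 0xd7f8
  opcode bits[15:11]=0x1a: jz/J
  imm: (w>>0)&0x7ff=0x7f8 (s11→-8) → $-8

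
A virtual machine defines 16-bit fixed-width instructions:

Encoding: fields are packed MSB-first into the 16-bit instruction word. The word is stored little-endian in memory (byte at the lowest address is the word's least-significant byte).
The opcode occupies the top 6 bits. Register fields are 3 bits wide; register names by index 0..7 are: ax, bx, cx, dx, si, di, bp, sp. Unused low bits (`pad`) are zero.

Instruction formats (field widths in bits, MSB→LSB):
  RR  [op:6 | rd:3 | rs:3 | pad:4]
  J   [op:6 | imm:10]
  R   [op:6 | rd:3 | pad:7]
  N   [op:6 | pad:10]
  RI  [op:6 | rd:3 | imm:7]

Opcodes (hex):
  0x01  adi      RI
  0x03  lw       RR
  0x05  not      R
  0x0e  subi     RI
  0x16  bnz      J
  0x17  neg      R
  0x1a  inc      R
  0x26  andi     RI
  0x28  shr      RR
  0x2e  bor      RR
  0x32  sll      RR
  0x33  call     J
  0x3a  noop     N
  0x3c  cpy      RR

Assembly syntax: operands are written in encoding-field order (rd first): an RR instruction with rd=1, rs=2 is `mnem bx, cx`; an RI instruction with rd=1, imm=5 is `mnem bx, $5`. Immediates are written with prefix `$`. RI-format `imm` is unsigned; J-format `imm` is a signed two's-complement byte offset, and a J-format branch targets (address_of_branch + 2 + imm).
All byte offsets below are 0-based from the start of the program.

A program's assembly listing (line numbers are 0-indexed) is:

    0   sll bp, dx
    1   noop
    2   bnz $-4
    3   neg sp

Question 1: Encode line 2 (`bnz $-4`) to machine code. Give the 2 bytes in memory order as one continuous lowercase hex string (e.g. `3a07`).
fc5b

L2: bnz op=0x16:6|imm=-4:10 ⇒ 0x5bfc ⇒ little fc 5b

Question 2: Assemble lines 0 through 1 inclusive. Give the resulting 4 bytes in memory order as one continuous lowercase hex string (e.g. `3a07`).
0. sll fields op=0x32:6|rd=6:3|rs=3:3|pad=0:4 → word cb30h → 30 cb
1. noop fields op=0x3a:6|pad=0:10 → word e800h → 00 e8

30cb00e8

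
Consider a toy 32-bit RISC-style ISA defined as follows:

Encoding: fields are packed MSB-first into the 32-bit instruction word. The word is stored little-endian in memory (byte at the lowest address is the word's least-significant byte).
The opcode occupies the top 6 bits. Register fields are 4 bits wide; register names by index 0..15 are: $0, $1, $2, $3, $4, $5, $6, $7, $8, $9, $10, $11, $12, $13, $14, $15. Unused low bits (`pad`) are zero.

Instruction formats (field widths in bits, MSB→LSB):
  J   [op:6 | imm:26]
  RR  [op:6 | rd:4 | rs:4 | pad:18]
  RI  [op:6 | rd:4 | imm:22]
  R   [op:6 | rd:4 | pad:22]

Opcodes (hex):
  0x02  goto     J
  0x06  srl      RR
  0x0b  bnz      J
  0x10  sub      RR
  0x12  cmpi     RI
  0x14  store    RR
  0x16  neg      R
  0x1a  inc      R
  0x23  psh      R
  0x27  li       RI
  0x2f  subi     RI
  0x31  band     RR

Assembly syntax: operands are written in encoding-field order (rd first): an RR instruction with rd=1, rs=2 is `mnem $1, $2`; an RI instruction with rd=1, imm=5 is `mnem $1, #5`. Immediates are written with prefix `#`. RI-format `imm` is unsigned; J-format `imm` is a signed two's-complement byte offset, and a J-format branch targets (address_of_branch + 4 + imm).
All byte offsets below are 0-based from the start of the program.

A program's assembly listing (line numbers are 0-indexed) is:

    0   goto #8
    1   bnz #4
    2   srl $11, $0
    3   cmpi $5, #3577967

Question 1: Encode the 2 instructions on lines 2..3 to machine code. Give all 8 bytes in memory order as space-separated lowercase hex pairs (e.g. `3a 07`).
00 00 c0 1a 6f 98 76 49

line 2 (srl): pack op=0x6:6|rd=11:4|rs=0:4|pad=0:18 = 0x1ac00000; little→ 00 00 c0 1a
line 3 (cmpi): pack op=0x12:6|rd=5:4|imm=3577967:22 = 0x4976986f; little→ 6f 98 76 49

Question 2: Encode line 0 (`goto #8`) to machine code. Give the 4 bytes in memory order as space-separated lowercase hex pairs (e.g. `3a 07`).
0. goto fields op=0x2:6|imm=8:26 → word 08000008h → 08 00 00 08

08 00 00 08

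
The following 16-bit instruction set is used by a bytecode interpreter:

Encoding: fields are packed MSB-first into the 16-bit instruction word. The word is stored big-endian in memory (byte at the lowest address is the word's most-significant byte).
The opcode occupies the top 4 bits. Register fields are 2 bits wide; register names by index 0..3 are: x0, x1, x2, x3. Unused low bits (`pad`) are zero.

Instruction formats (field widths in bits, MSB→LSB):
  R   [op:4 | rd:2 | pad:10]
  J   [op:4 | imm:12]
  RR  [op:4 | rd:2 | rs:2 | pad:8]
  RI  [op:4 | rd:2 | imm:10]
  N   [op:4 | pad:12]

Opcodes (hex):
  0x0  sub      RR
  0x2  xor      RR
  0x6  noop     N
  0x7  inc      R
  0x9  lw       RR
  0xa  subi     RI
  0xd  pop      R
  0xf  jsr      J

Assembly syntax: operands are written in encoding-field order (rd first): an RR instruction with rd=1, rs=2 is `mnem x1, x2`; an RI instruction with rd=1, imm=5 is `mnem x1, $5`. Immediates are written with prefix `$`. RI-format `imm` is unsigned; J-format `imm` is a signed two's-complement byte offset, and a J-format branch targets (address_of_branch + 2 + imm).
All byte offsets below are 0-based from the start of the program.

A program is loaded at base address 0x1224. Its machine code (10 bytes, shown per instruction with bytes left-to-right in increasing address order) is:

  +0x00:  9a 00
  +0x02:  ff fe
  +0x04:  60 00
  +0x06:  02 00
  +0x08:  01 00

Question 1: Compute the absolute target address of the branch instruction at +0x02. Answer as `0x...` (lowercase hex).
0x1226

[02] ff fe → 0xfffe
  top 4b → 0xf → jsr [J]
  imm@[11:0]=0xffe (s12→-2) ⇒ $-2
  target = base 0x1224 + off 0x02 + 2 + imm -2 = 0x1226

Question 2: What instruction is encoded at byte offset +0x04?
@+04  big-endian(60 00) = 0x6000
  op=0x6000>>12=0x6 ⇒ noop (N)

noop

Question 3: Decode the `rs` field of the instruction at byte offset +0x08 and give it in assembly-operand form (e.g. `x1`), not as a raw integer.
off 0x08: read 01 00 as big → 0x0100
  top 4b → 0x0 → sub [RR]
  rd@[11:10]=0x0 ⇒ x0
  rs@[9:8]=0x1 ⇒ x1

x1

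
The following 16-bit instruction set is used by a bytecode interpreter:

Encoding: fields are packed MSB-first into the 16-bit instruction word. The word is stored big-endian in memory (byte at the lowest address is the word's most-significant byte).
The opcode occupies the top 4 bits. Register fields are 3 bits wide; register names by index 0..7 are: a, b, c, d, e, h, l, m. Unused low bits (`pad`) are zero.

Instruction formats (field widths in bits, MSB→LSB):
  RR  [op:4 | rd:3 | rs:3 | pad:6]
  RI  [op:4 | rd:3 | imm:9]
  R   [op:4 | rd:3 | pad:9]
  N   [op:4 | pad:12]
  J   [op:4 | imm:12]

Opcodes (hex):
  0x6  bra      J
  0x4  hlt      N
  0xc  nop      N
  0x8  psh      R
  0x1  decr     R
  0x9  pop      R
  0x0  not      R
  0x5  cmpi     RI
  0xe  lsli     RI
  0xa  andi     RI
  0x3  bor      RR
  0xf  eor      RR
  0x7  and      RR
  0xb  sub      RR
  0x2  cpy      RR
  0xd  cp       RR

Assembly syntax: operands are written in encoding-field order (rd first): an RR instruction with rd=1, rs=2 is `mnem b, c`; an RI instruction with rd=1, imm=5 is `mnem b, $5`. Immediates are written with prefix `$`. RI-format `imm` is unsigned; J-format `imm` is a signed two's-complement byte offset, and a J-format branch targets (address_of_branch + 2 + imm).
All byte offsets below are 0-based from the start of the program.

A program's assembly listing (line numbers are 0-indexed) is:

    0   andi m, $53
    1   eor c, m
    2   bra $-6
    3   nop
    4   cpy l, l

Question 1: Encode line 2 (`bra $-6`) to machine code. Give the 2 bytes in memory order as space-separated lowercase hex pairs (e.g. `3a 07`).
6f fa

2. bra fields op=0x6:4|imm=-6:12 → word 6ffah → 6f fa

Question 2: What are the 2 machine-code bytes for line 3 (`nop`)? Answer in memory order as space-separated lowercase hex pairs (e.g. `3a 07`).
L3: nop op=0xc:4|pad=0:12 ⇒ 0xc000 ⇒ big c0 00

c0 00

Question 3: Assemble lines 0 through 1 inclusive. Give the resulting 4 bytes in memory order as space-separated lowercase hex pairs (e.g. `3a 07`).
line 0 (andi): pack op=0xa:4|rd=7:3|imm=53:9 = 0xae35; big→ ae 35
line 1 (eor): pack op=0xf:4|rd=2:3|rs=7:3|pad=0:6 = 0xf5c0; big→ f5 c0

ae 35 f5 c0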